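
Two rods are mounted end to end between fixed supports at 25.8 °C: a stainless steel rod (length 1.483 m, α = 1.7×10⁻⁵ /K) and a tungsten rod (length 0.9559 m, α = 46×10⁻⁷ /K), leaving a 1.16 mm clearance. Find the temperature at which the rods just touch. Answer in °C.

Gap closes when ΔL₁ + ΔL₂ = 1.16 mm = 1.16×10⁻³ m
(α₁L₁ + α₂L₂)ΔT = g
α₁L₁ + α₂L₂ = 1.7×10⁻⁵×1.483 + 46×10⁻⁷×0.9559 = 2.960814×10⁻⁵ m/K
ΔT = 1.16×10⁻³ / 2.960814×10⁻⁵ = 39.178 K
T = 25.8 + 39.178 = 64.978 °C

T = 65.0 °C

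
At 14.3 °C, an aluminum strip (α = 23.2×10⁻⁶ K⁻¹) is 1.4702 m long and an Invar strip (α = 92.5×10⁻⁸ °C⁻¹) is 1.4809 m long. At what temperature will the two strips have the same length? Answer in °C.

Equal length when α₁L₁ΔT − α₂L₂ΔT = L₂ − L₁ = 1.07×10⁻² m
α₁L₁ = 3.410864×10⁻⁵, α₂L₂ = 1.3698325×10⁻⁶ → Δ(αL) = 3.27388075×10⁻⁵ m/K
ΔT = 1.07×10⁻² / 3.27388075×10⁻⁵ = 326.829 K, so T = 14.3 + 326.829 = 341.129 °C

T = 341.1 °C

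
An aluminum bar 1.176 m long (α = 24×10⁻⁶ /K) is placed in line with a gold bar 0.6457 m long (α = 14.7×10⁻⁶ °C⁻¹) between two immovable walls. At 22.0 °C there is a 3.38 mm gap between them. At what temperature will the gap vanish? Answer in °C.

T = 112 °C

Gap closes when ΔL₁ + ΔL₂ = 3.38 mm = 3.38×10⁻³ m
(α₁L₁ + α₂L₂)ΔT = g
α₁L₁ + α₂L₂ = 24×10⁻⁶×1.176 + 14.7×10⁻⁶×0.6457 = 3.771579×10⁻⁵ m/K
ΔT = 3.38×10⁻³ / 3.771579×10⁻⁵ = 89.62 K
T = 22.0 + 89.62 = 111.62 °C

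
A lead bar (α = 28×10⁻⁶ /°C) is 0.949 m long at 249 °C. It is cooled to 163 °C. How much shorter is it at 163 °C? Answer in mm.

|ΔT| = |163 − 249| = 86 K
ΔL = αL₀ΔT = (28×10⁻⁶)(0.949)(86) = 2.29×10⁻³ m

ΔL = 2.29 mm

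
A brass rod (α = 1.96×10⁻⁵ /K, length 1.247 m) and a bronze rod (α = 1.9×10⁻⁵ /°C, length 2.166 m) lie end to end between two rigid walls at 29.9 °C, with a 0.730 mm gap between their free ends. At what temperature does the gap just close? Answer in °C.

T = 41.0 °C

α₁L₁ = 2.44412×10⁻⁵ m/K, α₂L₂ = 4.1154×10⁻⁵ m/K → total 6.55952×10⁻⁵ m/K
ΔT = g/(α₁L₁+α₂L₂) = 7.30×10⁻⁴ / 6.55952×10⁻⁵ = 11.129 K
T = 29.9 + 11.129 = 41.029 °C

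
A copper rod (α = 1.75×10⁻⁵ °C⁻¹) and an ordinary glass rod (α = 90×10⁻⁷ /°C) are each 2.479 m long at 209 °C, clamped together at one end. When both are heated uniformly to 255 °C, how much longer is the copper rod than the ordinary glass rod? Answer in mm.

0.969 mm

ΔT = 46 K
copper: ΔL = 1.75×10⁻⁵ × 2.479 m × 46 = 1.9956×10⁻³ m = 1.9956 mm
ordinary glass: ΔL = 90×10⁻⁷ × 2.479 m × 46 = 1.0263×10⁻³ m = 1.0263 mm
difference = 1.9956 − 1.0263 = 0.9693 mm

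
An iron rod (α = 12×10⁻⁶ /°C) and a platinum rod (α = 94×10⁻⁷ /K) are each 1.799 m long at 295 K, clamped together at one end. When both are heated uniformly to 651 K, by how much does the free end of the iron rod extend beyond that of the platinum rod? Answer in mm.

1.67 mm

ΔT = 356 K
iron: ΔL = 12×10⁻⁶ × 1.799 m × 356 = 7.6853×10⁻³ m = 7.6853 mm
platinum: ΔL = 94×10⁻⁷ × 1.799 m × 356 = 6.0202×10⁻³ m = 6.0202 mm
difference = 7.6853 − 6.0202 = 1.6651 mm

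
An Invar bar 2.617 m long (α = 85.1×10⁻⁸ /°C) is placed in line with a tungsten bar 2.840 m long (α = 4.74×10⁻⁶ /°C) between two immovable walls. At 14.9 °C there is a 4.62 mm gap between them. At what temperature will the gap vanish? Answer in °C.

T = 309 °C

Gap closes when ΔL₁ + ΔL₂ = 4.62 mm = 4.62×10⁻³ m
(α₁L₁ + α₂L₂)ΔT = g
α₁L₁ + α₂L₂ = 85.1×10⁻⁸×2.617 + 4.74×10⁻⁶×2.840 = 1.5688667×10⁻⁵ m/K
ΔT = 4.62×10⁻³ / 1.5688667×10⁻⁵ = 294.48 K
T = 14.9 + 294.48 = 309.38 °C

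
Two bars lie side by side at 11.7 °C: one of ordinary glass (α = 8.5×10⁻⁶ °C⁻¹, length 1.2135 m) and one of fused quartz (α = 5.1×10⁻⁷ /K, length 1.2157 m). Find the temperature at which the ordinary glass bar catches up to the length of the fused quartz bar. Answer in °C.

Equal length when α₁L₁ΔT − α₂L₂ΔT = L₂ − L₁ = 2.20×10⁻³ m
α₁L₁ = 1.031475×10⁻⁵, α₂L₂ = 6.20007×10⁻⁷ → Δ(αL) = 9.694743×10⁻⁶ m/K
ΔT = 2.20×10⁻³ / 9.694743×10⁻⁶ = 226.927 K, so T = 11.7 + 226.927 = 238.627 °C

T = 238.6 °C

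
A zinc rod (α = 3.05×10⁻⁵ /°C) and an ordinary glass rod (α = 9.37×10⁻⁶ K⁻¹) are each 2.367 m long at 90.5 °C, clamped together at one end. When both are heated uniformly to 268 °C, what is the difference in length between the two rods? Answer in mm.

8.88 mm

ΔT = 177.5 K
zinc: ΔL = 3.05×10⁻⁵ × 2.367 m × 177.5 = 1.2814×10⁻² m = 12.814 mm
ordinary glass: ΔL = 9.37×10⁻⁶ × 2.367 m × 177.5 = 3.9367×10⁻³ m = 3.9367 mm
difference = 12.814 − 3.9367 = 8.8773 mm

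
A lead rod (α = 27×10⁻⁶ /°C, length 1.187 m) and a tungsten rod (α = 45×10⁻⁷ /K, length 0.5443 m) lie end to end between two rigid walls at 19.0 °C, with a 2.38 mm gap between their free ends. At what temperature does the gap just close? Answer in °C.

T = 88.0 °C

α₁L₁ = 3.2049×10⁻⁵ m/K, α₂L₂ = 2.44935×10⁻⁶ m/K → total 3.449835×10⁻⁵ m/K
ΔT = g/(α₁L₁+α₂L₂) = 2.38×10⁻³ / 3.449835×10⁻⁵ = 68.989 K
T = 19.0 + 68.989 = 87.989 °C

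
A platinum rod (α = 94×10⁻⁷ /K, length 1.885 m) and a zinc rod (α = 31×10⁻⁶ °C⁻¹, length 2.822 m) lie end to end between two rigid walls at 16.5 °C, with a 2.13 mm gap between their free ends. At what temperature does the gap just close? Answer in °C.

T = 36.7 °C

Gap closes when ΔL₁ + ΔL₂ = 2.13 mm = 2.13×10⁻³ m
(α₁L₁ + α₂L₂)ΔT = g
α₁L₁ + α₂L₂ = 94×10⁻⁷×1.885 + 31×10⁻⁶×2.822 = 1.05201×10⁻⁴ m/K
ΔT = 2.13×10⁻³ / 1.05201×10⁻⁴ = 20.247 K
T = 16.5 + 20.247 = 36.747 °C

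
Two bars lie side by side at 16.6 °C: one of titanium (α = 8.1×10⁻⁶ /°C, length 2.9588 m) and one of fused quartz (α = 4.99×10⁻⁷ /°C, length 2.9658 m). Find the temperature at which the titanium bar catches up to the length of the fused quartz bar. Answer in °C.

T = 327.9 °C

L₁(1 + α₁ΔT) = L₂(1 + α₂ΔT) ⇒ ΔT = (L₂ − L₁)/(α₁L₁ − α₂L₂)
L₂ − L₁ = 2.9658 − 2.9588 = 7.00×10⁻³ m
α₁L₁ − α₂L₂ = 8.1×10⁻⁶×2.9588 − 4.99×10⁻⁷×2.9658 = 2.24863458×10⁻⁵ m/K
ΔT = 7.00×10⁻³ / 2.24863458×10⁻⁵ = 311.300 K
T = 16.6 + 311.300 = 327.900 °C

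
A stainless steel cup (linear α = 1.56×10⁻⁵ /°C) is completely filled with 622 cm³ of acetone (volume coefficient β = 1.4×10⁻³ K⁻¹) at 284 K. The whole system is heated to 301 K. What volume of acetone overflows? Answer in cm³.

The cup also expands: β_container ≈ 3α = 4.68×10⁻⁵ /K
Net overflow = V₀(β_liq − 3α_cont)ΔT
β − 3α = 1.40×10⁻³ − 4.68×10⁻⁵ = 1.3532×10⁻³ /K; ΔT = 17 K
ΔV = 622 × 1.3532×10⁻³ × 17 = 14.3 cm³

14.3 cm³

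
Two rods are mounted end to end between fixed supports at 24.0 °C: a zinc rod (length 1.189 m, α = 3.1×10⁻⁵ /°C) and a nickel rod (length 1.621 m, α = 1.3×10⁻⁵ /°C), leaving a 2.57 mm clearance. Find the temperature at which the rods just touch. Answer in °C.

T = 68.4 °C

α₁L₁ = 3.6859×10⁻⁵ m/K, α₂L₂ = 2.1073×10⁻⁵ m/K → total 5.7932×10⁻⁵ m/K
ΔT = g/(α₁L₁+α₂L₂) = 2.57×10⁻³ / 5.7932×10⁻⁵ = 44.362 K
T = 24.0 + 44.362 = 68.362 °C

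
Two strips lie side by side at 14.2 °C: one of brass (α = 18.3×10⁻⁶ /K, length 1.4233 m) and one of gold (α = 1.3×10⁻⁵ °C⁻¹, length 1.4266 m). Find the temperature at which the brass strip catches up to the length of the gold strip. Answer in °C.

T = 454.2 °C

L₁(1 + α₁ΔT) = L₂(1 + α₂ΔT) ⇒ ΔT = (L₂ − L₁)/(α₁L₁ − α₂L₂)
L₂ − L₁ = 1.4266 − 1.4233 = 3.30×10⁻³ m
α₁L₁ − α₂L₂ = 18.3×10⁻⁶×1.4233 − 1.3×10⁻⁵×1.4266 = 7.50059×10⁻⁶ m/K
ΔT = 3.30×10⁻³ / 7.50059×10⁻⁶ = 439.965 K
T = 14.2 + 439.965 = 454.165 °C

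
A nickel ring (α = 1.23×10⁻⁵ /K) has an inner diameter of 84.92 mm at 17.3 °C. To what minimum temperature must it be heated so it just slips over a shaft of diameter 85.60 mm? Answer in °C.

T = 668 °C

Required Δd = 85.60 − 84.92 = 0.68 mm
Δd = αd₀ΔT ⇒ ΔT = Δd/(αd₀) = 0.68 / (1.23×10⁻⁵ × 84.92) = 651.02 K
T_min = 17.3 + 651.02 = 668.32 °C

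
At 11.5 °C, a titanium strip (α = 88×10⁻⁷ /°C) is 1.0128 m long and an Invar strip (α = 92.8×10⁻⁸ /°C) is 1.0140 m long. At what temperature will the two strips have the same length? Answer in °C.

Equal length when α₁L₁ΔT − α₂L₂ΔT = L₂ − L₁ = 1.20×10⁻³ m
α₁L₁ = 8.91264×10⁻⁶, α₂L₂ = 9.40992×10⁻⁷ → Δ(αL) = 7.971648×10⁻⁶ m/K
ΔT = 1.20×10⁻³ / 7.971648×10⁻⁶ = 150.533 K, so T = 11.5 + 150.533 = 162.033 °C

T = 162.0 °C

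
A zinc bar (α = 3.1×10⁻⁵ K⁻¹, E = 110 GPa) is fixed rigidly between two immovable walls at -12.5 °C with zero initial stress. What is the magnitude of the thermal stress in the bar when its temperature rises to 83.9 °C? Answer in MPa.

Fully constrained: the free strain ε = αΔT is blocked, so σ = Eε = EαΔT.
|ΔT| = 96.4 K
σ = 110×10⁹ × 3.1×10⁻⁵ × 96.4 = 3.29×10⁸ Pa

σ = 329 MPa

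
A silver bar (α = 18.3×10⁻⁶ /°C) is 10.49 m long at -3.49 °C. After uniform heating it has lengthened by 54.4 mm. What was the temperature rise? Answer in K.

ΔT = 283 K

ΔL = αL₀ΔT ⇒ ΔT = ΔL / (αL₀)
ΔT = 54.4×10⁻³ m / (18.3×10⁻⁶ × 10.49 m) = 283.38 K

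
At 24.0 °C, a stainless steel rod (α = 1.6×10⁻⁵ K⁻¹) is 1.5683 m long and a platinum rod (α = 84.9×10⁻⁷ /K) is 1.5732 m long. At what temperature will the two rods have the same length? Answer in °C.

Equal length when α₁L₁ΔT − α₂L₂ΔT = L₂ − L₁ = 4.90×10⁻³ m
α₁L₁ = 2.50928×10⁻⁵, α₂L₂ = 1.3356468×10⁻⁵ → Δ(αL) = 1.1736332×10⁻⁵ m/K
ΔT = 4.90×10⁻³ / 1.1736332×10⁻⁵ = 417.507 K, so T = 24.0 + 417.507 = 441.507 °C

T = 441.5 °C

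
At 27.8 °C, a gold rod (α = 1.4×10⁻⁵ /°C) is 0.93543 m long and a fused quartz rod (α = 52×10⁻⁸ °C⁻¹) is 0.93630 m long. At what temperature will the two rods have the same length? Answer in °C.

L₁(1 + α₁ΔT) = L₂(1 + α₂ΔT) ⇒ ΔT = (L₂ − L₁)/(α₁L₁ − α₂L₂)
L₂ − L₁ = 0.93630 − 0.93543 = 8.70×10⁻⁴ m
α₁L₁ − α₂L₂ = 1.4×10⁻⁵×0.93543 − 52×10⁻⁸×0.93630 = 1.2609144×10⁻⁵ m/K
ΔT = 8.70×10⁻⁴ / 1.2609144×10⁻⁵ = 68.9975 K
T = 27.8 + 68.9975 = 96.7975 °C

T = 96.80 °C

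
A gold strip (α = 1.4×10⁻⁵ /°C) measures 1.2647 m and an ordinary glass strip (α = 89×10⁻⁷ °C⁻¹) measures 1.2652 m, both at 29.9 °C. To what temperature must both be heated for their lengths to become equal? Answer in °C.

T = 107.5 °C

Equal length when α₁L₁ΔT − α₂L₂ΔT = L₂ − L₁ = 5.00×10⁻⁴ m
α₁L₁ = 1.77058×10⁻⁵, α₂L₂ = 1.126028×10⁻⁵ → Δ(αL) = 6.44552×10⁻⁶ m/K
ΔT = 5.00×10⁻⁴ / 6.44552×10⁻⁶ = 77.573 K, so T = 29.9 + 77.573 = 107.473 °C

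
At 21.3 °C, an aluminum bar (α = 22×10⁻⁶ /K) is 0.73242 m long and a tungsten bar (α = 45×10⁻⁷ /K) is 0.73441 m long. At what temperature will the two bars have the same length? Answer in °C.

T = 176.7 °C

Equal length when α₁L₁ΔT − α₂L₂ΔT = L₂ − L₁ = 1.99×10⁻³ m
α₁L₁ = 1.611324×10⁻⁵, α₂L₂ = 3.304845×10⁻⁶ → Δ(αL) = 1.2808395×10⁻⁵ m/K
ΔT = 1.99×10⁻³ / 1.2808395×10⁻⁵ = 155.367 K, so T = 21.3 + 155.367 = 176.667 °C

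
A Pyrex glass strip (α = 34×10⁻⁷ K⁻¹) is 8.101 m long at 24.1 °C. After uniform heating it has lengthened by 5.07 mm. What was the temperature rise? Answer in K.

ΔT = 184 K

ΔL = αL₀ΔT ⇒ ΔT = ΔL / (αL₀)
ΔT = 5.07×10⁻³ m / (34×10⁻⁷ × 8.101 m) = 184.07 K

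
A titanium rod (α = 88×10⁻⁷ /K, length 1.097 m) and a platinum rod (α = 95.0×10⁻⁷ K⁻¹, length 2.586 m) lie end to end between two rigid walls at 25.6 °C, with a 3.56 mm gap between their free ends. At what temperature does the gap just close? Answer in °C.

Gap closes when ΔL₁ + ΔL₂ = 3.56 mm = 3.56×10⁻³ m
(α₁L₁ + α₂L₂)ΔT = g
α₁L₁ + α₂L₂ = 88×10⁻⁷×1.097 + 95.0×10⁻⁷×2.586 = 3.42206×10⁻⁵ m/K
ΔT = 3.56×10⁻³ / 3.42206×10⁻⁵ = 104.03 K
T = 25.6 + 104.03 = 129.63 °C

T = 130 °C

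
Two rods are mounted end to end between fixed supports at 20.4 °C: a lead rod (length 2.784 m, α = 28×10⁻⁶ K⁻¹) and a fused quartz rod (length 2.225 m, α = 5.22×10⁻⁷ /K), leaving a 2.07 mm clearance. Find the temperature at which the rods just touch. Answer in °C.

T = 46.6 °C

α₁L₁ = 7.7952×10⁻⁵ m/K, α₂L₂ = 1.16145×10⁻⁶ m/K → total 7.911345×10⁻⁵ m/K
ΔT = g/(α₁L₁+α₂L₂) = 2.07×10⁻³ / 7.911345×10⁻⁵ = 26.165 K
T = 20.4 + 26.165 = 46.565 °C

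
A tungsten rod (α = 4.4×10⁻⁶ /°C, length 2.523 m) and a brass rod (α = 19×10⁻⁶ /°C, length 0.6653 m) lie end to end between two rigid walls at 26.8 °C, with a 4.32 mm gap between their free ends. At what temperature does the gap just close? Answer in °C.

α₁L₁ = 1.11012×10⁻⁵ m/K, α₂L₂ = 1.26407×10⁻⁵ m/K → total 2.37419×10⁻⁵ m/K
ΔT = g/(α₁L₁+α₂L₂) = 4.32×10⁻³ / 2.37419×10⁻⁵ = 181.96 K
T = 26.8 + 181.96 = 208.76 °C

T = 209 °C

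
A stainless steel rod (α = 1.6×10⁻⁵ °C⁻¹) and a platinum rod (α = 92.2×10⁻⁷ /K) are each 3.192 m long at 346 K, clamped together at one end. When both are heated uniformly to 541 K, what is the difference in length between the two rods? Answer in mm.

4.22 mm

ΔT = 195 K
stainless steel: ΔL = 1.6×10⁻⁵ × 3.192 m × 195 = 9.9590×10⁻³ m = 9.9590 mm
platinum: ΔL = 92.2×10⁻⁷ × 3.192 m × 195 = 5.7389×10⁻³ m = 5.7389 mm
difference = 9.9590 − 5.7389 = 4.2201 mm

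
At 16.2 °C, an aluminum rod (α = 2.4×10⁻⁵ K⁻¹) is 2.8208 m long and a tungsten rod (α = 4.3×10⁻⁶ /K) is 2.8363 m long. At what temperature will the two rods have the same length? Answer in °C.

T = 295.5 °C

Equal length when α₁L₁ΔT − α₂L₂ΔT = L₂ − L₁ = 1.55×10⁻² m
α₁L₁ = 6.76992×10⁻⁵, α₂L₂ = 1.219609×10⁻⁵ → Δ(αL) = 5.550311×10⁻⁵ m/K
ΔT = 1.55×10⁻² / 5.550311×10⁻⁵ = 279.264 K, so T = 16.2 + 279.264 = 295.464 °C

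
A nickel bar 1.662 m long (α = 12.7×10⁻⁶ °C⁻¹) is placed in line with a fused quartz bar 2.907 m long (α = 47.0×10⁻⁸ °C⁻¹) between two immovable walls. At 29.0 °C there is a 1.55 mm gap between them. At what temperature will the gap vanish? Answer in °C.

T = 98.0 °C

Gap closes when ΔL₁ + ΔL₂ = 1.55 mm = 1.55×10⁻³ m
(α₁L₁ + α₂L₂)ΔT = g
α₁L₁ + α₂L₂ = 12.7×10⁻⁶×1.662 + 47.0×10⁻⁸×2.907 = 2.247369×10⁻⁵ m/K
ΔT = 1.55×10⁻³ / 2.247369×10⁻⁵ = 68.970 K
T = 29.0 + 68.970 = 97.970 °C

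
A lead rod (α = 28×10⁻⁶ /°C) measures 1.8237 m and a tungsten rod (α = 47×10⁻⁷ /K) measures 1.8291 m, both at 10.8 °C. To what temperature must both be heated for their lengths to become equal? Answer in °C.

T = 138.0 °C

L₁(1 + α₁ΔT) = L₂(1 + α₂ΔT) ⇒ ΔT = (L₂ − L₁)/(α₁L₁ − α₂L₂)
L₂ − L₁ = 1.8291 − 1.8237 = 5.40×10⁻³ m
α₁L₁ − α₂L₂ = 28×10⁻⁶×1.8237 − 47×10⁻⁷×1.8291 = 4.246683×10⁻⁵ m/K
ΔT = 5.40×10⁻³ / 4.246683×10⁻⁵ = 127.158 K
T = 10.8 + 127.158 = 137.958 °C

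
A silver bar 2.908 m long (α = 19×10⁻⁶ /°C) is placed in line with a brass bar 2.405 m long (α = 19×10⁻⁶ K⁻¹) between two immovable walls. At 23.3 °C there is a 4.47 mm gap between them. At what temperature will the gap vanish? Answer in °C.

T = 67.6 °C

Gap closes when ΔL₁ + ΔL₂ = 4.47 mm = 4.47×10⁻³ m
(α₁L₁ + α₂L₂)ΔT = g
α₁L₁ + α₂L₂ = 19×10⁻⁶×2.908 + 19×10⁻⁶×2.405 = 1.00947×10⁻⁴ m/K
ΔT = 4.47×10⁻³ / 1.00947×10⁻⁴ = 44.281 K
T = 23.3 + 44.281 = 67.581 °C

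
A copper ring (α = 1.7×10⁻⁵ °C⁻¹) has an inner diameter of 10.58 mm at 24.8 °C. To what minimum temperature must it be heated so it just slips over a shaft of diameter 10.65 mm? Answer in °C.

Required Δd = 10.65 − 10.58 = 0.07 mm
Δd = αd₀ΔT ⇒ ΔT = Δd/(αd₀) = 0.07 / (1.7×10⁻⁵ × 10.58) = 389.19 K
T_min = 24.8 + 389.19 = 413.99 °C

T = 414 °C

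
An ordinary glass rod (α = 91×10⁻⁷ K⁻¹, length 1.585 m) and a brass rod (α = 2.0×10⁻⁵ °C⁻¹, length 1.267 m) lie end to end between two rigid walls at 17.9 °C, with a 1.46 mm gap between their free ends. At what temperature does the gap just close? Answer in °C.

Gap closes when ΔL₁ + ΔL₂ = 1.46 mm = 1.46×10⁻³ m
(α₁L₁ + α₂L₂)ΔT = g
α₁L₁ + α₂L₂ = 91×10⁻⁷×1.585 + 2.0×10⁻⁵×1.267 = 3.97635×10⁻⁵ m/K
ΔT = 1.46×10⁻³ / 3.97635×10⁻⁵ = 36.717 K
T = 17.9 + 36.717 = 54.617 °C

T = 54.6 °C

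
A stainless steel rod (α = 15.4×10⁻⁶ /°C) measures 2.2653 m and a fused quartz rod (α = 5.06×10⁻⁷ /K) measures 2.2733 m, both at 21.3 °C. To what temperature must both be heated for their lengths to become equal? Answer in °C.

Equal length when α₁L₁ΔT − α₂L₂ΔT = L₂ − L₁ = 8.00×10⁻³ m
α₁L₁ = 3.488562×10⁻⁵, α₂L₂ = 1.1502898×10⁻⁶ → Δ(αL) = 3.37353302×10⁻⁵ m/K
ΔT = 8.00×10⁻³ / 3.37353302×10⁻⁵ = 237.140 K, so T = 21.3 + 237.140 = 258.440 °C

T = 258.4 °C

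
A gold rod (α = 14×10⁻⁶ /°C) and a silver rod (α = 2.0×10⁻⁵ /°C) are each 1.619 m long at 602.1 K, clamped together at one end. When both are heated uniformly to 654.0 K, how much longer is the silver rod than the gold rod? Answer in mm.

0.504 mm

ΔT = 51.9 K
gold: ΔL = 14×10⁻⁶ × 1.619 m × 51.9 = 1.1764×10⁻³ m = 1.1764 mm
silver: ΔL = 2.0×10⁻⁵ × 1.619 m × 51.9 = 1.6805×10⁻³ m = 1.6805 mm
difference = 1.6805 − 1.1764 = 0.5041 mm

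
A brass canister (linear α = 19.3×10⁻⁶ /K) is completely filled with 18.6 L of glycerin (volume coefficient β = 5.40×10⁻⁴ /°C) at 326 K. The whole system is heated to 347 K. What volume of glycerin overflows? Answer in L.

0.188 L

The canister also expands: β_container ≈ 3α = 5.79×10⁻⁵ /K
Net overflow = V₀(β_liq − 3α_cont)ΔT
β − 3α = 5.40×10⁻⁴ − 5.79×10⁻⁵ = 4.821×10⁻⁴ /K; ΔT = 21 K
ΔV = 18.6 × 4.821×10⁻⁴ × 21 = 0.188 L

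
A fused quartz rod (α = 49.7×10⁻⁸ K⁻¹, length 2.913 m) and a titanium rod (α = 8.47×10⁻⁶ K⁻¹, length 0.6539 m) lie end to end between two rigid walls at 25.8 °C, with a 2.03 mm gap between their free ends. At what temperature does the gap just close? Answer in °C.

T = 316 °C

α₁L₁ = 1.447761×10⁻⁶ m/K, α₂L₂ = 5.538533×10⁻⁶ m/K → total 6.986294×10⁻⁶ m/K
ΔT = g/(α₁L₁+α₂L₂) = 2.03×10⁻³ / 6.986294×10⁻⁶ = 290.57 K
T = 25.8 + 290.57 = 316.37 °C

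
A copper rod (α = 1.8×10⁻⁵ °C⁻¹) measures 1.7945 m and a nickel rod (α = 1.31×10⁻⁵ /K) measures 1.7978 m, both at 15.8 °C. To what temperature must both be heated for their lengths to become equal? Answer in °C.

T = 393.0 °C

L₁(1 + α₁ΔT) = L₂(1 + α₂ΔT) ⇒ ΔT = (L₂ − L₁)/(α₁L₁ − α₂L₂)
L₂ − L₁ = 1.7978 − 1.7945 = 3.30×10⁻³ m
α₁L₁ − α₂L₂ = 1.8×10⁻⁵×1.7945 − 1.31×10⁻⁵×1.7978 = 8.74982×10⁻⁶ m/K
ΔT = 3.30×10⁻³ / 8.74982×10⁻⁶ = 377.151 K
T = 15.8 + 377.151 = 392.951 °C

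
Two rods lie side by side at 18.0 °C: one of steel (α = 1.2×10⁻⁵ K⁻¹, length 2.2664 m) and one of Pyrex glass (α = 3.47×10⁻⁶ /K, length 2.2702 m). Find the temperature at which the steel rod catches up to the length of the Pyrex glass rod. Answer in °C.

T = 214.7 °C

L₁(1 + α₁ΔT) = L₂(1 + α₂ΔT) ⇒ ΔT = (L₂ − L₁)/(α₁L₁ − α₂L₂)
L₂ − L₁ = 2.2702 − 2.2664 = 3.80×10⁻³ m
α₁L₁ − α₂L₂ = 1.2×10⁻⁵×2.2664 − 3.47×10⁻⁶×2.2702 = 1.9319206×10⁻⁵ m/K
ΔT = 3.80×10⁻³ / 1.9319206×10⁻⁵ = 196.695 K
T = 18.0 + 196.695 = 214.695 °C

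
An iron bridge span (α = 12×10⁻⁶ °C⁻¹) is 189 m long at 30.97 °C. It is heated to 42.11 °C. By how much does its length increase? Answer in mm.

|ΔT| = |42.11 − 30.97| = 11.14 K
ΔL = αL₀ΔT = (12×10⁻⁶)(189)(11.14) = 2.53×10⁻² m

ΔL = 25.3 mm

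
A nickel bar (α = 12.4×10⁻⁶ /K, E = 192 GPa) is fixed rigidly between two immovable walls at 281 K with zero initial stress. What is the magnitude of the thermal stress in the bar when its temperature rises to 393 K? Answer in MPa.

Fully constrained: the free strain ε = αΔT is blocked, so σ = Eε = EαΔT.
|ΔT| = 112 K
σ = 192×10⁹ × 12.4×10⁻⁶ × 112 = 2.67×10⁸ Pa

σ = 267 MPa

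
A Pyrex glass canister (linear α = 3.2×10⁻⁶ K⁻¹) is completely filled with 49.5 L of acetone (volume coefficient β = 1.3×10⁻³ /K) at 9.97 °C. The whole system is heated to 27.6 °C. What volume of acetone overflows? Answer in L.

The canister also expands: β_container ≈ 3α = 9.6×10⁻⁶ /K
Net overflow = V₀(β_liq − 3α_cont)ΔT
β − 3α = 1.30×10⁻³ − 9.6×10⁻⁶ = 1.2904×10⁻³ /K; ΔT = 17.63 K
ΔV = 49.5 × 1.2904×10⁻³ × 17.63 = 1.13 L

1.13 L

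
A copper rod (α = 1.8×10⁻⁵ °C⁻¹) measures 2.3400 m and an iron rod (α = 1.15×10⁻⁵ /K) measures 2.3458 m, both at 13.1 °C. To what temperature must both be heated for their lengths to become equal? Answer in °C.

T = 396.1 °C

Equal length when α₁L₁ΔT − α₂L₂ΔT = L₂ − L₁ = 5.80×10⁻³ m
α₁L₁ = 4.212×10⁻⁵, α₂L₂ = 2.69767×10⁻⁵ → Δ(αL) = 1.51433×10⁻⁵ m/K
ΔT = 5.80×10⁻³ / 1.51433×10⁻⁵ = 383.008 K, so T = 13.1 + 383.008 = 396.108 °C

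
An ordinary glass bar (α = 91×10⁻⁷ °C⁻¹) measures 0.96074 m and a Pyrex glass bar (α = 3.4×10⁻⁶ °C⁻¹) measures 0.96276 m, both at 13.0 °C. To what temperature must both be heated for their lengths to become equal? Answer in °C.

Equal length when α₁L₁ΔT − α₂L₂ΔT = L₂ − L₁ = 2.02×10⁻³ m
α₁L₁ = 8.742734×10⁻⁶, α₂L₂ = 3.273384×10⁻⁶ → Δ(αL) = 5.46935×10⁻⁶ m/K
ΔT = 2.02×10⁻³ / 5.46935×10⁻⁶ = 369.331 K, so T = 13.0 + 369.331 = 382.331 °C

T = 382.3 °C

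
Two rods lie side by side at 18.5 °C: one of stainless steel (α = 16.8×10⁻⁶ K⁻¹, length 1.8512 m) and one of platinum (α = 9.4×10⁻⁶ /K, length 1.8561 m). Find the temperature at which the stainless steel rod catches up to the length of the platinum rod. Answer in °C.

Equal length when α₁L₁ΔT − α₂L₂ΔT = L₂ − L₁ = 4.90×10⁻³ m
α₁L₁ = 3.110016×10⁻⁵, α₂L₂ = 1.744734×10⁻⁵ → Δ(αL) = 1.365282×10⁻⁵ m/K
ΔT = 4.90×10⁻³ / 1.365282×10⁻⁵ = 358.900 K, so T = 18.5 + 358.900 = 377.400 °C

T = 377.4 °C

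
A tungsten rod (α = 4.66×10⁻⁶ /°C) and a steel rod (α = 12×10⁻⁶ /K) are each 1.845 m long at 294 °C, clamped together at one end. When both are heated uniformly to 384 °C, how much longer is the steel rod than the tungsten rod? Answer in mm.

ΔT = 90 K
tungsten: ΔL = 4.66×10⁻⁶ × 1.845 m × 90 = 7.7379×10⁻⁴ m = 0.77379 mm
steel: ΔL = 12×10⁻⁶ × 1.845 m × 90 = 1.9926×10⁻³ m = 1.9926 mm
difference = 1.9926 − 0.77379 = 1.21881 mm

1.22 mm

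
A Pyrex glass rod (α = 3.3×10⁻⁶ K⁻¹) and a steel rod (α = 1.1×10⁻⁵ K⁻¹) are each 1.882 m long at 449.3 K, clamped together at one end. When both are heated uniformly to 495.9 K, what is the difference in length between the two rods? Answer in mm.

ΔT = 46.6 K
Pyrex glass: ΔL = 3.3×10⁻⁶ × 1.882 m × 46.6 = 2.8941×10⁻⁴ m = 0.28941 mm
steel: ΔL = 1.1×10⁻⁵ × 1.882 m × 46.6 = 9.6471×10⁻⁴ m = 0.96471 mm
difference = 0.96471 − 0.28941 = 0.67530 mm

0.675 mm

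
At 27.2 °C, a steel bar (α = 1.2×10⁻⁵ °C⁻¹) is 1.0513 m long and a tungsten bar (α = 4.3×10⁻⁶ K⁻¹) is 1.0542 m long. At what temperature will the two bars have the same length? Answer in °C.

T = 386.0 °C

Equal length when α₁L₁ΔT − α₂L₂ΔT = L₂ − L₁ = 2.90×10⁻³ m
α₁L₁ = 1.26156×10⁻⁵, α₂L₂ = 4.53306×10⁻⁶ → Δ(αL) = 8.08254×10⁻⁶ m/K
ΔT = 2.90×10⁻³ / 8.08254×10⁻⁶ = 358.798 K, so T = 27.2 + 358.798 = 385.998 °C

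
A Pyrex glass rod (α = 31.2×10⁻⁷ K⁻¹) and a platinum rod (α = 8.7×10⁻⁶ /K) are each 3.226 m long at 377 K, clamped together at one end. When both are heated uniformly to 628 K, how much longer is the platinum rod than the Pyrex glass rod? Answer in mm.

4.52 mm

ΔT = 251 K
Pyrex glass: ΔL = 31.2×10⁻⁷ × 3.226 m × 251 = 2.5263×10⁻³ m = 2.5263 mm
platinum: ΔL = 8.7×10⁻⁶ × 3.226 m × 251 = 7.0446×10⁻³ m = 7.0446 mm
difference = 7.0446 − 2.5263 = 4.5183 mm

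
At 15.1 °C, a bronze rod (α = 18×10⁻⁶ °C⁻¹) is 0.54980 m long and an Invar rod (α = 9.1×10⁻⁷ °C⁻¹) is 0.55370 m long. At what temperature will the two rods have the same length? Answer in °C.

T = 430.3 °C

Equal length when α₁L₁ΔT − α₂L₂ΔT = L₂ − L₁ = 3.90×10⁻³ m
α₁L₁ = 9.8964×10⁻⁶, α₂L₂ = 5.03867×10⁻⁷ → Δ(αL) = 9.392533×10⁻⁶ m/K
ΔT = 3.90×10⁻³ / 9.392533×10⁻⁶ = 415.223 K, so T = 15.1 + 415.223 = 430.323 °C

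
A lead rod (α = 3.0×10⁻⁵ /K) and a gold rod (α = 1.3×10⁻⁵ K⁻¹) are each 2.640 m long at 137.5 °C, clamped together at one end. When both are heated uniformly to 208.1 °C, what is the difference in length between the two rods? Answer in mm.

3.17 mm

ΔT = 70.6 K
lead: ΔL = 3.0×10⁻⁵ × 2.640 m × 70.6 = 5.5915×10⁻³ m = 5.5915 mm
gold: ΔL = 1.3×10⁻⁵ × 2.640 m × 70.6 = 2.4230×10⁻³ m = 2.4230 mm
difference = 5.5915 − 2.4230 = 3.1685 mm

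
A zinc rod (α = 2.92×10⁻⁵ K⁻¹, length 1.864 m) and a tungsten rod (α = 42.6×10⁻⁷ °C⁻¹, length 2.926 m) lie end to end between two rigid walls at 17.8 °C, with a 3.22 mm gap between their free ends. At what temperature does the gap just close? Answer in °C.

Gap closes when ΔL₁ + ΔL₂ = 3.22 mm = 3.22×10⁻³ m
(α₁L₁ + α₂L₂)ΔT = g
α₁L₁ + α₂L₂ = 2.92×10⁻⁵×1.864 + 42.6×10⁻⁷×2.926 = 6.689356×10⁻⁵ m/K
ΔT = 3.22×10⁻³ / 6.689356×10⁻⁵ = 48.136 K
T = 17.8 + 48.136 = 65.936 °C

T = 65.9 °C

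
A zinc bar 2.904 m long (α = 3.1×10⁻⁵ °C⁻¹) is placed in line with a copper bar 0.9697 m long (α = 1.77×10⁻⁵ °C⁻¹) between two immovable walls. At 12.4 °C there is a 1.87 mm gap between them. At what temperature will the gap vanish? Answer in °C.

T = 29.8 °C

α₁L₁ = 9.0024×10⁻⁵ m/K, α₂L₂ = 1.716369×10⁻⁵ m/K → total 1.0718769×10⁻⁴ m/K
ΔT = g/(α₁L₁+α₂L₂) = 1.87×10⁻³ / 1.0718769×10⁻⁴ = 17.446 K
T = 12.4 + 17.446 = 29.846 °C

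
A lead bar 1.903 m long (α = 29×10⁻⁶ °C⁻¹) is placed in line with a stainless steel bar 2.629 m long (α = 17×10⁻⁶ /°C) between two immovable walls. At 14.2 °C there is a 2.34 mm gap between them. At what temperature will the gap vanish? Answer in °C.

T = 37.6 °C

α₁L₁ = 5.5187×10⁻⁵ m/K, α₂L₂ = 4.4693×10⁻⁵ m/K → total 9.988×10⁻⁵ m/K
ΔT = g/(α₁L₁+α₂L₂) = 2.34×10⁻³ / 9.988×10⁻⁵ = 23.428 K
T = 14.2 + 23.428 = 37.628 °C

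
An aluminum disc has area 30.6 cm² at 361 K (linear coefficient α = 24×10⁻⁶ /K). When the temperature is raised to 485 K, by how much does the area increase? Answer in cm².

Area coefficient ≈ 2α; |ΔT| = 124 K
ΔA = 2αA₀ΔT = 2(24×10⁻⁶)(30.6)(124) = 0.182 cm²

ΔA = 0.182 cm²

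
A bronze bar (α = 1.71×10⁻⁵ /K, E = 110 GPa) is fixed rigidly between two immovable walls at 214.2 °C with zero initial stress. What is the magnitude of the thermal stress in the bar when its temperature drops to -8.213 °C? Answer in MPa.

σ = 418 MPa

Fully constrained: the free strain ε = αΔT is blocked, so σ = Eε = EαΔT.
|ΔT| = 222.413 K
σ = 110×10⁹ × 1.71×10⁻⁵ × 222.413 = 4.18×10⁸ Pa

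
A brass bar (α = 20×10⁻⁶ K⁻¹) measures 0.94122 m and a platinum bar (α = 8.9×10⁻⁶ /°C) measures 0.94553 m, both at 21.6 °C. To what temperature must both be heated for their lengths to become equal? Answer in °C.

T = 435.7 °C

Equal length when α₁L₁ΔT − α₂L₂ΔT = L₂ − L₁ = 4.31×10⁻³ m
α₁L₁ = 1.88244×10⁻⁵, α₂L₂ = 8.415217×10⁻⁶ → Δ(αL) = 1.0409183×10⁻⁵ m/K
ΔT = 4.31×10⁻³ / 1.0409183×10⁻⁵ = 414.057 K, so T = 21.6 + 414.057 = 435.657 °C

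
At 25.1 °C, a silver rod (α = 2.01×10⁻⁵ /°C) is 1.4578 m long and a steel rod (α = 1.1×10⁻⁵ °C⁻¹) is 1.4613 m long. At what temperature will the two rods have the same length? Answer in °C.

T = 289.7 °C

Equal length when α₁L₁ΔT − α₂L₂ΔT = L₂ − L₁ = 3.50×10⁻³ m
α₁L₁ = 2.930178×10⁻⁵, α₂L₂ = 1.60743×10⁻⁵ → Δ(αL) = 1.322748×10⁻⁵ m/K
ΔT = 3.50×10⁻³ / 1.322748×10⁻⁵ = 264.601 K, so T = 25.1 + 264.601 = 289.701 °C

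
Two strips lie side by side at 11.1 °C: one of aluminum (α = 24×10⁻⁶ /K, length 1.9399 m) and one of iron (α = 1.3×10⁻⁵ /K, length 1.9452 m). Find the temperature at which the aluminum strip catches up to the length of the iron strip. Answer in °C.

T = 260.3 °C

Equal length when α₁L₁ΔT − α₂L₂ΔT = L₂ − L₁ = 5.30×10⁻³ m
α₁L₁ = 4.65576×10⁻⁵, α₂L₂ = 2.52876×10⁻⁵ → Δ(αL) = 2.127×10⁻⁵ m/K
ΔT = 5.30×10⁻³ / 2.127×10⁻⁵ = 249.177 K, so T = 11.1 + 249.177 = 260.277 °C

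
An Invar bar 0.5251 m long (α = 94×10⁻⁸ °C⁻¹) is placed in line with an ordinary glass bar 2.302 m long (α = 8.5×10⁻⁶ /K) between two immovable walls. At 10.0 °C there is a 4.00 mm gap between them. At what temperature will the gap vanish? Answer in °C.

T = 209 °C

α₁L₁ = 4.93594×10⁻⁷ m/K, α₂L₂ = 1.9567×10⁻⁵ m/K → total 2.0060594×10⁻⁵ m/K
ΔT = g/(α₁L₁+α₂L₂) = 4.00×10⁻³ / 2.0060594×10⁻⁵ = 199.40 K
T = 10.0 + 199.40 = 209.40 °C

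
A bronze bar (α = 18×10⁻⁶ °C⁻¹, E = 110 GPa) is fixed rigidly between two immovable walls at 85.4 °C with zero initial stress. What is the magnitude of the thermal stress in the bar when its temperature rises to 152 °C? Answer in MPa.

σ = 132 MPa

Fully constrained: the free strain ε = αΔT is blocked, so σ = Eε = EαΔT.
|ΔT| = 66.6 K
σ = 110×10⁹ × 18×10⁻⁶ × 66.6 = 1.32×10⁸ Pa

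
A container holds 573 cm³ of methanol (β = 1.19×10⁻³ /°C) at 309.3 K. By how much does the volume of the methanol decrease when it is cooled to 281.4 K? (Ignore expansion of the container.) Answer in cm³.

ΔV = 19.0 cm³

|ΔT| = |281.4 − 309.3| = 27.9 K
ΔV = βV₀ΔT = (1.19×10⁻³)(573)(27.9) = 19.0 cm³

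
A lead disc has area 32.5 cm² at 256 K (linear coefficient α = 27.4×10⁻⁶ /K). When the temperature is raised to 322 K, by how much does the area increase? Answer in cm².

Area coefficient ≈ 2α; |ΔT| = 66 K
ΔA = 2αA₀ΔT = 2(27.4×10⁻⁶)(32.5)(66) = 0.118 cm²

ΔA = 0.118 cm²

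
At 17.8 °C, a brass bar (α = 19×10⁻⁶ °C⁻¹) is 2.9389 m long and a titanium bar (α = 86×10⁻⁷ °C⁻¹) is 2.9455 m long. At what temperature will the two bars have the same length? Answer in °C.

L₁(1 + α₁ΔT) = L₂(1 + α₂ΔT) ⇒ ΔT = (L₂ − L₁)/(α₁L₁ − α₂L₂)
L₂ − L₁ = 2.9455 − 2.9389 = 6.60×10⁻³ m
α₁L₁ − α₂L₂ = 19×10⁻⁶×2.9389 − 86×10⁻⁷×2.9455 = 3.05078×10⁻⁵ m/K
ΔT = 6.60×10⁻³ / 3.05078×10⁻⁵ = 216.338 K
T = 17.8 + 216.338 = 234.138 °C

T = 234.1 °C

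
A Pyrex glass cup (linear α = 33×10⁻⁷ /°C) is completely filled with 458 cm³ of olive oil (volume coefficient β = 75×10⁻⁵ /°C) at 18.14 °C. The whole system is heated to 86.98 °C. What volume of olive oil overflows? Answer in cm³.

23.3 cm³

The cup also expands: β_container ≈ 3α = 9.9×10⁻⁶ /K
Net overflow = V₀(β_liq − 3α_cont)ΔT
β − 3α = 7.50×10⁻⁴ − 9.9×10⁻⁶ = 7.401×10⁻⁴ /K; ΔT = 68.84 K
ΔV = 458 × 7.401×10⁻⁴ × 68.84 = 23.3 cm³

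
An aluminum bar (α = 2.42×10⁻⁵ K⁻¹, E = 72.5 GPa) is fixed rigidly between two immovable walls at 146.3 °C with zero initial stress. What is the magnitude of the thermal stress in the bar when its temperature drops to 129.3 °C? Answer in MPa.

Fully constrained: the free strain ε = αΔT is blocked, so σ = Eε = EαΔT.
|ΔT| = 17.0 K
σ = 72.5×10⁹ × 2.42×10⁻⁵ × 17.0 = 2.98×10⁷ Pa

σ = 29.8 MPa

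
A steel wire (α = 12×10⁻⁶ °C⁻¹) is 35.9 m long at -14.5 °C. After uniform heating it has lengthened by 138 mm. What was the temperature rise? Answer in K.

ΔL = αL₀ΔT ⇒ ΔT = ΔL / (αL₀)
ΔT = 138×10⁻³ m / (12×10⁻⁶ × 35.9 m) = 320.33 K

ΔT = 320 K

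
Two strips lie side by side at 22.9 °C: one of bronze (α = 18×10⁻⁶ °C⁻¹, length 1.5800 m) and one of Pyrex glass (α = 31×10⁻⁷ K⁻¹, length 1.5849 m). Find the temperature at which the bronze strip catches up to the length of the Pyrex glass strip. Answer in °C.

L₁(1 + α₁ΔT) = L₂(1 + α₂ΔT) ⇒ ΔT = (L₂ − L₁)/(α₁L₁ − α₂L₂)
L₂ − L₁ = 1.5849 − 1.5800 = 4.90×10⁻³ m
α₁L₁ − α₂L₂ = 18×10⁻⁶×1.5800 − 31×10⁻⁷×1.5849 = 2.352681×10⁻⁵ m/K
ΔT = 4.90×10⁻³ / 2.352681×10⁻⁵ = 208.273 K
T = 22.9 + 208.273 = 231.173 °C

T = 231.2 °C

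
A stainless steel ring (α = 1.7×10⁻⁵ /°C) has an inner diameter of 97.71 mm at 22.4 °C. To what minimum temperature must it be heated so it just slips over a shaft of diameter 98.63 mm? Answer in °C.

T = 576 °C

Required Δd = 98.63 − 97.71 = 0.92 mm
Δd = αd₀ΔT ⇒ ΔT = Δd/(αd₀) = 0.92 / (1.7×10⁻⁵ × 97.71) = 553.86 K
T_min = 22.4 + 553.86 = 576.26 °C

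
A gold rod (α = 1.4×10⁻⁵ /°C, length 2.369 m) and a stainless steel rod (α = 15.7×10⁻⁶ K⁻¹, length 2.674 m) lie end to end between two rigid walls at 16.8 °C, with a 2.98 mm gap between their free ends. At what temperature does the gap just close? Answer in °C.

T = 56.5 °C

Gap closes when ΔL₁ + ΔL₂ = 2.98 mm = 2.98×10⁻³ m
(α₁L₁ + α₂L₂)ΔT = g
α₁L₁ + α₂L₂ = 1.4×10⁻⁵×2.369 + 15.7×10⁻⁶×2.674 = 7.51478×10⁻⁵ m/K
ΔT = 2.98×10⁻³ / 7.51478×10⁻⁵ = 39.655 K
T = 16.8 + 39.655 = 56.455 °C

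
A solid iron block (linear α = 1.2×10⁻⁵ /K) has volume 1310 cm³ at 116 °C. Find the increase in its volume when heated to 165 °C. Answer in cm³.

ΔV = 2.31 cm³

Isotropic solid: β ≈ 3α = 3.6×10⁻⁵ /K; ΔT = 49 K
ΔV = 3αV₀ΔT = 3(1.2×10⁻⁵)(1310)(49) = 2.31 cm³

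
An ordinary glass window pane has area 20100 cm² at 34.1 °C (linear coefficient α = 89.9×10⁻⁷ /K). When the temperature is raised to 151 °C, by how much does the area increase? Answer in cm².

ΔA = 42.2 cm²

Area coefficient ≈ 2α; |ΔT| = 116.9 K
ΔA = 2αA₀ΔT = 2(89.9×10⁻⁷)(20100)(116.9) = 42.2 cm²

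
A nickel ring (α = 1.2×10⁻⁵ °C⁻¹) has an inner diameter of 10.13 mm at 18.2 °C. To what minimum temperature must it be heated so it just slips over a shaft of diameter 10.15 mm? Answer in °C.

T = 183 °C

Required Δd = 10.15 − 10.13 = 0.02 mm
Δd = αd₀ΔT ⇒ ΔT = Δd/(αd₀) = 0.02 / (1.2×10⁻⁵ × 10.13) = 164.53 K
T_min = 18.2 + 164.53 = 182.73 °C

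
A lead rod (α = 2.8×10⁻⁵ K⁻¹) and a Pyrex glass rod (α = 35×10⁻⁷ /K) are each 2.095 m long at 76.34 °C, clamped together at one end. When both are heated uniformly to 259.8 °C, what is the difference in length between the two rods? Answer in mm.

9.42 mm

ΔT = 183.46 K
lead: ΔL = 2.8×10⁻⁵ × 2.095 m × 183.46 = 1.0762×10⁻² m = 10.762 mm
Pyrex glass: ΔL = 35×10⁻⁷ × 2.095 m × 183.46 = 1.3452×10⁻³ m = 1.3452 mm
difference = 10.762 − 1.3452 = 9.4168 mm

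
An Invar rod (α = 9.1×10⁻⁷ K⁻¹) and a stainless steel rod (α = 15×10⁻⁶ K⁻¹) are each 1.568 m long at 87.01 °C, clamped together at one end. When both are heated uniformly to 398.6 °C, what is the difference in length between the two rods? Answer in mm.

ΔT = 311.59 K
Invar: ΔL = 9.1×10⁻⁷ × 1.568 m × 311.59 = 4.4460×10⁻⁴ m = 0.44460 mm
stainless steel: ΔL = 15×10⁻⁶ × 1.568 m × 311.59 = 7.3286×10⁻³ m = 7.3286 mm
difference = 7.3286 − 0.44460 = 6.8840 mm

6.88 mm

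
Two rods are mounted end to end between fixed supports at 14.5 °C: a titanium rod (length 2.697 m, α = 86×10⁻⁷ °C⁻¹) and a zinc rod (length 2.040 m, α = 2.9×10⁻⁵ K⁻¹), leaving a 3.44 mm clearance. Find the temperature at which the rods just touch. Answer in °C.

T = 56.3 °C

Gap closes when ΔL₁ + ΔL₂ = 3.44 mm = 3.44×10⁻³ m
(α₁L₁ + α₂L₂)ΔT = g
α₁L₁ + α₂L₂ = 86×10⁻⁷×2.697 + 2.9×10⁻⁵×2.040 = 8.23542×10⁻⁵ m/K
ΔT = 3.44×10⁻³ / 8.23542×10⁻⁵ = 41.771 K
T = 14.5 + 41.771 = 56.271 °C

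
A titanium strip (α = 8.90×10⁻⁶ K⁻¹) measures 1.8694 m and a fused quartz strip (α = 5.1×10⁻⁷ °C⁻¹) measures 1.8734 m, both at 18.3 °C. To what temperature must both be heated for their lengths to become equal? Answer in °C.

L₁(1 + α₁ΔT) = L₂(1 + α₂ΔT) ⇒ ΔT = (L₂ − L₁)/(α₁L₁ − α₂L₂)
L₂ − L₁ = 1.8734 − 1.8694 = 4.00×10⁻³ m
α₁L₁ − α₂L₂ = 8.90×10⁻⁶×1.8694 − 5.1×10⁻⁷×1.8734 = 1.5682226×10⁻⁵ m/K
ΔT = 4.00×10⁻³ / 1.5682226×10⁻⁵ = 255.066 K
T = 18.3 + 255.066 = 273.366 °C

T = 273.4 °C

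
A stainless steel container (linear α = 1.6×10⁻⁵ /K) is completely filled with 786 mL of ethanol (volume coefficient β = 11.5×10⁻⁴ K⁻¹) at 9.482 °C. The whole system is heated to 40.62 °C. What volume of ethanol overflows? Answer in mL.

The container also expands: β_container ≈ 3α = 4.8×10⁻⁵ /K
Net overflow = V₀(β_liq − 3α_cont)ΔT
β − 3α = 1.15×10⁻³ − 4.8×10⁻⁵ = 1.102×10⁻³ /K; ΔT = 31.138 K
ΔV = 786 × 1.102×10⁻³ × 31.138 = 27.0 mL

27.0 mL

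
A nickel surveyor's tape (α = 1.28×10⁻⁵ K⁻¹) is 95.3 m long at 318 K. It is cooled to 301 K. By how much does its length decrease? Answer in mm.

ΔL = 20.7 mm

|ΔT| = |301 − 318| = 17 K
ΔL = αL₀ΔT = (1.28×10⁻⁵)(95.3)(17) = 2.07×10⁻² m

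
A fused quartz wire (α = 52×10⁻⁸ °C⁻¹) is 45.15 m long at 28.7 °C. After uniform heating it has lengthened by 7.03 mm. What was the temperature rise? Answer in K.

ΔT = 299 K

ΔL = αL₀ΔT ⇒ ΔT = ΔL / (αL₀)
ΔT = 7.03×10⁻³ m / (52×10⁻⁸ × 45.15 m) = 299.43 K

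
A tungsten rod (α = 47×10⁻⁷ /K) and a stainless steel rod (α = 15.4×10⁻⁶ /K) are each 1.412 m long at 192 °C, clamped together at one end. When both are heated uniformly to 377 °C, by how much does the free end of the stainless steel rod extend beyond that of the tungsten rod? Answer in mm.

2.80 mm

ΔT = 185 K
tungsten: ΔL = 47×10⁻⁷ × 1.412 m × 185 = 1.2277×10⁻³ m = 1.2277 mm
stainless steel: ΔL = 15.4×10⁻⁶ × 1.412 m × 185 = 4.0228×10⁻³ m = 4.0228 mm
difference = 4.0228 − 1.2277 = 2.7951 mm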